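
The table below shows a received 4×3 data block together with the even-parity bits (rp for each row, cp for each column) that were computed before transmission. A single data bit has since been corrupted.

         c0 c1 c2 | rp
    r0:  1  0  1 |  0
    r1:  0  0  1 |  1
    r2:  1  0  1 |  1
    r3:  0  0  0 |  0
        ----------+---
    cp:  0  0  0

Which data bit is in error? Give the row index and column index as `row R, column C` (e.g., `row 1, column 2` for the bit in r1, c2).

Recompute each row's even parity and compare to rp:
  r0: data parity 0, sent rp 0 → ok
  r1: data parity 1, sent rp 1 → ok
  r2: data parity 0, sent rp 1 → mismatch
  r3: data parity 0, sent rp 0 → ok
Recompute each column's even parity and compare to cp:
  c0: data parity 0, sent cp 0 → ok
  c1: data parity 0, sent cp 0 → ok
  c2: data parity 1, sent cp 0 → mismatch
Exactly one row (r2) and one column (c2) fail → the flipped bit is at their intersection.

row 2, column 2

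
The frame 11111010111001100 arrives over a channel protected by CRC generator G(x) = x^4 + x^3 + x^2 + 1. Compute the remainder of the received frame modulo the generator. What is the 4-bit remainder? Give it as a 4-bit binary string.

0111

Modulo-2 division of 11111010111001100 by 11101:
  pos 0: 11111 XOR 11101 = 00010
  pos 3: 10010 XOR 11101 = 01111
  pos 4: 11111 XOR 11101 = 00010
  pos 7: 10110 XOR 11101 = 01011
  pos 8: 10110 XOR 11101 = 01011
  pos 9: 10111 XOR 11101 = 01010
  pos 10: 10101 XOR 11101 = 01000
  pos 11: 10000 XOR 11101 = 01101
  pos 12: 11010 XOR 11101 = 00111
Remainder = 0111 (nonzero — an error is detected).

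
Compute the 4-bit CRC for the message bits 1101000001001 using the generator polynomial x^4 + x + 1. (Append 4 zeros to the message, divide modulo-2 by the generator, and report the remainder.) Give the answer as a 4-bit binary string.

Append 4 zeros: 11010000010010000. Divide by 10011 (XOR where the leading bit is 1):
  pos 0: 11010 XOR 10011 = 01001
  pos 1: 10010 XOR 10011 = 00001
  pos 5: 10001 XOR 10011 = 00010
  pos 8: 10001 XOR 10011 = 00010
  pos 11: 10000 XOR 10011 = 00011
Remainder (last 4 bits) = 0110. This is the CRC / FCS.

0110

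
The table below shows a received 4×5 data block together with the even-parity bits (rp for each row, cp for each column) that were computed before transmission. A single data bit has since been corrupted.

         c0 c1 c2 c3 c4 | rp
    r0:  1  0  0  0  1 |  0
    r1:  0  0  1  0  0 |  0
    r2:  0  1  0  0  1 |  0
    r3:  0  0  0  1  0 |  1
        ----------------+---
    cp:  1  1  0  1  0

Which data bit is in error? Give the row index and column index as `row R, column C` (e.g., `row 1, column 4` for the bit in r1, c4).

Recompute each row's even parity and compare to rp:
  r0: data parity 0, sent rp 0 → ok
  r1: data parity 1, sent rp 0 → mismatch
  r2: data parity 0, sent rp 0 → ok
  r3: data parity 1, sent rp 1 → ok
Recompute each column's even parity and compare to cp:
  c0: data parity 1, sent cp 1 → ok
  c1: data parity 1, sent cp 1 → ok
  c2: data parity 1, sent cp 0 → mismatch
  c3: data parity 1, sent cp 1 → ok
  c4: data parity 0, sent cp 0 → ok
Exactly one row (r1) and one column (c2) fail → the flipped bit is at their intersection.

row 1, column 2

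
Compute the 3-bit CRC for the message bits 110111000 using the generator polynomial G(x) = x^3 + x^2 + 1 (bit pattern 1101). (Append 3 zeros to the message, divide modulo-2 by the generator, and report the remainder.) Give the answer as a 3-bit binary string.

Append 3 zeros: 110111000000. Divide by 1101 (XOR where the leading bit is 1):
  pos 0: 1101 XOR 1101 = 0000
  pos 4: 1100 XOR 1101 = 0001
  pos 7: 1000 XOR 1101 = 0101
  pos 8: 1010 XOR 1101 = 0111
Remainder (last 3 bits) = 111. This is the CRC / FCS.

111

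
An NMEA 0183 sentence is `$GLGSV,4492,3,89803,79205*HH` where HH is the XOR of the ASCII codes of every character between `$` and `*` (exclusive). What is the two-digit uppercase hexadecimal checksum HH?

XOR the ASCII codes of the payload characters:
  'G' = 0x47 → acc = 0x47
  'L' = 0x4C → acc = 0x0B
  'G' = 0x47 → acc = 0x4C
  'S' = 0x53 → acc = 0x1F
  'V' = 0x56 → acc = 0x49
  ',' = 0x2C → acc = 0x65
  '4' = 0x34 → acc = 0x51
  '4' = 0x34 → acc = 0x65
  '9' = 0x39 → acc = 0x5C
  '2' = 0x32 → acc = 0x6E
  ',' = 0x2C → acc = 0x42
  '3' = 0x33 → acc = 0x71
  ',' = 0x2C → acc = 0x5D
  '8' = 0x38 → acc = 0x65
  '9' = 0x39 → acc = 0x5C
  '8' = 0x38 → acc = 0x64
  '0' = 0x30 → acc = 0x54
  '3' = 0x33 → acc = 0x67
  ',' = 0x2C → acc = 0x4B
  '7' = 0x37 → acc = 0x7C
  '9' = 0x39 → acc = 0x45
  '2' = 0x32 → acc = 0x77
  '0' = 0x30 → acc = 0x47
  '5' = 0x35 → acc = 0x72
Checksum = 0x72.

72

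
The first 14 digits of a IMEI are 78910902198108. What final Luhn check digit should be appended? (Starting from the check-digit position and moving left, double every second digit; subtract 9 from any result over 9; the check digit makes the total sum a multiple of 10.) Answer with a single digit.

Partial digits right→left: 8 0 1 8 9 1 2 0 9 0 1 9 8 7
Double every second digit counting from the check-digit position (so the 1st, 3rd, 5th, ... of the partial from the right).
  doubled (with −9 where >9): 7 2 9 4 9 2 7 → sum 40
  kept as-is: 0 8 1 0 0 9 7 → sum 25
Total = 40 + 25 = 65.
Check digit = (10 − (65 mod 10)) mod 10 = 5.

5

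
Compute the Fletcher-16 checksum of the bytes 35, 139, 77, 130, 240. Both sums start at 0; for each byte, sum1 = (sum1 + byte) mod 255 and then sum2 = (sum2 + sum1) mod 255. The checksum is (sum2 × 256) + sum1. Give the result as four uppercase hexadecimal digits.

Running sums (mod 255):
  after byte 0 (35): sum1=35, sum2=35
  after byte 1 (139): sum1=174, sum2=209
  after byte 2 (77): sum1=251, sum2=205
  after byte 3 (130): sum1=126, sum2=76
  after byte 4 (240): sum1=111, sum2=187
Checksum = sum2·256 + sum1 = 187·256 + 111 = 47983 = 0xBB6F.

BB6F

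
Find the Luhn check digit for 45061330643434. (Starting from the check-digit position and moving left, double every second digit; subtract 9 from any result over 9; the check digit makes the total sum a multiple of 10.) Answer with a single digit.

Partial digits right→left: 4 3 4 3 4 6 0 3 3 1 6 0 5 4
Double every second digit counting from the check-digit position (so the 1st, 3rd, 5th, ... of the partial from the right).
  doubled (with −9 where >9): 8 8 8 0 6 3 1 → sum 34
  kept as-is: 3 3 6 3 1 0 4 → sum 20
Total = 34 + 20 = 54.
Check digit = (10 − (54 mod 10)) mod 10 = 6.

6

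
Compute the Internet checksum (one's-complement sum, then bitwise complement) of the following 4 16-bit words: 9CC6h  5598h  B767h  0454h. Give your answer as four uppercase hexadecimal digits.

One's-complement addition (fold any carry out of bit 15 back into bit 0):
  0x9CC6 + 0x5598 = 0x0F25E
  0xF25E + 0xB767 = 0x1A9C5 → wrap carry → 0xA9C6
  0xA9C6 + 0x0454 = 0x0AE1A
One's-complement sum = 0xAE1A.
Checksum = ~0xAE1A & 0xFFFF = 0x51E5.

51E5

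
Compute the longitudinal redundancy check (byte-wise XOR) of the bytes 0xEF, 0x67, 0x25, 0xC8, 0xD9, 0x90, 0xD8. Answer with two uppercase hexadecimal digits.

F4

XOR the bytes together:
  start with 0xEF
  0xEF ⊕ 0x67 = 0x88
  0x88 ⊕ 0x25 = 0xAD
  0xAD ⊕ 0xC8 = 0x65
  0x65 ⊕ 0xD9 = 0xBC
  0xBC ⊕ 0x90 = 0x2C
  0x2C ⊕ 0xD8 = 0xF4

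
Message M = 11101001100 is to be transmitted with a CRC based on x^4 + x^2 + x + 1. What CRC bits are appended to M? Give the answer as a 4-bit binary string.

0110

Append 4 zeros: 111010011000000. Divide by 10111 (XOR where the leading bit is 1):
  pos 0: 11101 XOR 10111 = 01010
  pos 1: 10100 XOR 10111 = 00011
  pos 4: 11011 XOR 10111 = 01100
  pos 5: 11000 XOR 10111 = 01111
  pos 6: 11110 XOR 10111 = 01001
  pos 7: 10010 XOR 10111 = 00101
  pos 9: 10100 XOR 10111 = 00011
Remainder (last 4 bits) = 0110. This is the CRC / FCS.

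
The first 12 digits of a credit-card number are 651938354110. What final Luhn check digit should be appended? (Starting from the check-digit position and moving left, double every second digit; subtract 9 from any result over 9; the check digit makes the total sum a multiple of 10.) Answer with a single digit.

2

Partial digits right→left: 0 1 1 4 5 3 8 3 9 1 5 6
Double every second digit counting from the check-digit position (so the 1st, 3rd, 5th, ... of the partial from the right).
  doubled (with −9 where >9): 0 2 1 7 9 1 → sum 20
  kept as-is: 1 4 3 3 1 6 → sum 18
Total = 20 + 18 = 38.
Check digit = (10 − (38 mod 10)) mod 10 = 2.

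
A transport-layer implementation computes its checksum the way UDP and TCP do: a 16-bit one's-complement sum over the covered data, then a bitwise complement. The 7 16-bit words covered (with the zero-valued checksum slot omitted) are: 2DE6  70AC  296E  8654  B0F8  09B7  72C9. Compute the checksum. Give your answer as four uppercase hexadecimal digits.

One's-complement addition (fold any carry out of bit 15 back into bit 0):
  0x2DE6 + 0x70AC = 0x09E92
  0x9E92 + 0x296E = 0x0C800
  0xC800 + 0x8654 = 0x14E54 → wrap carry → 0x4E55
  0x4E55 + 0xB0F8 = 0x0FF4D
  0xFF4D + 0x09B7 = 0x10904 → wrap carry → 0x0905
  0x0905 + 0x72C9 = 0x07BCE
One's-complement sum = 0x7BCE.
Checksum = ~0x7BCE & 0xFFFF = 0x8431.

8431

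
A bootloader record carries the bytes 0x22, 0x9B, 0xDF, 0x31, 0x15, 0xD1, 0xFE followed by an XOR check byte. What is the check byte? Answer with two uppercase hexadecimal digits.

6D

XOR the bytes together:
  start with 0x22
  0x22 ⊕ 0x9B = 0xB9
  0xB9 ⊕ 0xDF = 0x66
  0x66 ⊕ 0x31 = 0x57
  0x57 ⊕ 0x15 = 0x42
  0x42 ⊕ 0xD1 = 0x93
  0x93 ⊕ 0xFE = 0x6D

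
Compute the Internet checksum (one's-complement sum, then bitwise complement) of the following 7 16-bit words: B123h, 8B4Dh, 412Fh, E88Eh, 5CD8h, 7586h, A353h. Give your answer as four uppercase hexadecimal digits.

241E

One's-complement addition (fold any carry out of bit 15 back into bit 0):
  0xB123 + 0x8B4D = 0x13C70 → wrap carry → 0x3C71
  0x3C71 + 0x412F = 0x07DA0
  0x7DA0 + 0xE88E = 0x1662E → wrap carry → 0x662F
  0x662F + 0x5CD8 = 0x0C307
  0xC307 + 0x7586 = 0x1388D → wrap carry → 0x388E
  0x388E + 0xA353 = 0x0DBE1
One's-complement sum = 0xDBE1.
Checksum = ~0xDBE1 & 0xFFFF = 0x241E.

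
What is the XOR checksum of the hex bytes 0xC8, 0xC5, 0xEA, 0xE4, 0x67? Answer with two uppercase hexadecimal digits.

64

XOR the bytes together:
  start with 0xC8
  0xC8 ⊕ 0xC5 = 0x0D
  0x0D ⊕ 0xEA = 0xE7
  0xE7 ⊕ 0xE4 = 0x03
  0x03 ⊕ 0x67 = 0x64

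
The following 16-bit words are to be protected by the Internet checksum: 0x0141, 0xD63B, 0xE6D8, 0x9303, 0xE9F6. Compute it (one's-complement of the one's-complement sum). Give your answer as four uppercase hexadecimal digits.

One's-complement addition (fold any carry out of bit 15 back into bit 0):
  0x0141 + 0xD63B = 0x0D77C
  0xD77C + 0xE6D8 = 0x1BE54 → wrap carry → 0xBE55
  0xBE55 + 0x9303 = 0x15158 → wrap carry → 0x5159
  0x5159 + 0xE9F6 = 0x13B4F → wrap carry → 0x3B50
One's-complement sum = 0x3B50.
Checksum = ~0x3B50 & 0xFFFF = 0xC4AF.

C4AF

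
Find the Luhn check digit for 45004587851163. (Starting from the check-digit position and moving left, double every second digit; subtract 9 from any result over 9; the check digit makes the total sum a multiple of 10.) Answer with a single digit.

3

Partial digits right→left: 3 6 1 1 5 8 7 8 5 4 0 0 5 4
Double every second digit counting from the check-digit position (so the 1st, 3rd, 5th, ... of the partial from the right).
  doubled (with −9 where >9): 6 2 1 5 1 0 1 → sum 16
  kept as-is: 6 1 8 8 4 0 4 → sum 31
Total = 16 + 31 = 47.
Check digit = (10 − (47 mod 10)) mod 10 = 3.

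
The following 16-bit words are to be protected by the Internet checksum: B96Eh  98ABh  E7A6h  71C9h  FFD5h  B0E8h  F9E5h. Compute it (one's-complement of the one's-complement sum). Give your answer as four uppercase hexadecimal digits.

A9D0

One's-complement addition (fold any carry out of bit 15 back into bit 0):
  0xB96E + 0x98AB = 0x15219 → wrap carry → 0x521A
  0x521A + 0xE7A6 = 0x139C0 → wrap carry → 0x39C1
  0x39C1 + 0x71C9 = 0x0AB8A
  0xAB8A + 0xFFD5 = 0x1AB5F → wrap carry → 0xAB60
  0xAB60 + 0xB0E8 = 0x15C48 → wrap carry → 0x5C49
  0x5C49 + 0xF9E5 = 0x1562E → wrap carry → 0x562F
One's-complement sum = 0x562F.
Checksum = ~0x562F & 0xFFFF = 0xA9D0.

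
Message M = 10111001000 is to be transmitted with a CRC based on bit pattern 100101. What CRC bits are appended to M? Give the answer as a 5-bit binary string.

00111

Append 5 zeros: 1011100100000000. Divide by 100101 (XOR where the leading bit is 1):
  pos 0: 101110 XOR 100101 = 001011
  pos 2: 101101 XOR 100101 = 001000
  pos 4: 100000 XOR 100101 = 000101
  pos 7: 101000 XOR 100101 = 001101
  pos 9: 110100 XOR 100101 = 010001
  pos 10: 100010 XOR 100101 = 000111
Remainder (last 5 bits) = 00111. This is the CRC / FCS.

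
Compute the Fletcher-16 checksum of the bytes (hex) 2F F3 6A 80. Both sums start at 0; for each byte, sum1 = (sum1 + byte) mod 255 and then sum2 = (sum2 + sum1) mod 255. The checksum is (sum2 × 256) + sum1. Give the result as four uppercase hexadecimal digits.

Running sums (mod 255):
  after byte 0 (2F): sum1=47, sum2=47
  after byte 1 (F3): sum1=35, sum2=82
  after byte 2 (6A): sum1=141, sum2=223
  after byte 3 (80): sum1=14, sum2=237
Checksum = sum2·256 + sum1 = 237·256 + 14 = 60686 = 0xED0E.

ED0E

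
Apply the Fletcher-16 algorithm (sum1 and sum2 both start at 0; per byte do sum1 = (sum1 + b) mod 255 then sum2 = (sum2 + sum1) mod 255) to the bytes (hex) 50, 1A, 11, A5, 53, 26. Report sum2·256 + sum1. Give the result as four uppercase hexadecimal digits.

669A

Running sums (mod 255):
  after byte 0 (50): sum1=80, sum2=80
  after byte 1 (1A): sum1=106, sum2=186
  after byte 2 (11): sum1=123, sum2=54
  after byte 3 (A5): sum1=33, sum2=87
  after byte 4 (53): sum1=116, sum2=203
  after byte 5 (26): sum1=154, sum2=102
Checksum = sum2·256 + sum1 = 102·256 + 154 = 26266 = 0x669A.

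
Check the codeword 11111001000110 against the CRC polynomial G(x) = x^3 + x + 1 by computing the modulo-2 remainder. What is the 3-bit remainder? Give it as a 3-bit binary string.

000

Modulo-2 division of 11111001000110 by 1011:
  pos 0: 1111 XOR 1011 = 0100
  pos 1: 1001 XOR 1011 = 0010
  pos 3: 1000 XOR 1011 = 0011
  pos 5: 1110 XOR 1011 = 0101
  pos 6: 1010 XOR 1011 = 0001
  pos 9: 1011 XOR 1011 = 0000
Remainder = 000 (zero — the frame passes the CRC check).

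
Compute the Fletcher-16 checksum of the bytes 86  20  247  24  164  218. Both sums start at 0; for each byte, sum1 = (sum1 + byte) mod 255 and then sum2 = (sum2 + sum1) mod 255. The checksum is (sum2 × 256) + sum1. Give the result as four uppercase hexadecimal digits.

B6F9

Running sums (mod 255):
  after byte 0 (86): sum1=86, sum2=86
  after byte 1 (20): sum1=106, sum2=192
  after byte 2 (247): sum1=98, sum2=35
  after byte 3 (24): sum1=122, sum2=157
  after byte 4 (164): sum1=31, sum2=188
  after byte 5 (218): sum1=249, sum2=182
Checksum = sum2·256 + sum1 = 182·256 + 249 = 46841 = 0xB6F9.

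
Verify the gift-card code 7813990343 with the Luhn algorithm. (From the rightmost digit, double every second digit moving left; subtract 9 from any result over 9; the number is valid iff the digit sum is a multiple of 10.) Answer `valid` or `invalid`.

From the right, keep odd positions and double even positions (subtract 9 from any doubled value over 9):
  doubled (positions 2,4,...): 8 0 9 2 5 → sum 24
  kept (positions 1,3,...): 3 3 9 3 8 → sum 26
Total = 50.
50 mod 10 = 0, so the number is valid.

valid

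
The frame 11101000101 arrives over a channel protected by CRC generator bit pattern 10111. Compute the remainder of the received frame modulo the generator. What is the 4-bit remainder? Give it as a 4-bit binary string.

0000

Modulo-2 division of 11101000101 by 10111:
  pos 0: 11101 XOR 10111 = 01010
  pos 1: 10100 XOR 10111 = 00011
  pos 4: 11001 XOR 10111 = 01110
  pos 5: 11100 XOR 10111 = 01011
  pos 6: 10111 XOR 10111 = 00000
Remainder = 0000 (zero — the frame passes the CRC check).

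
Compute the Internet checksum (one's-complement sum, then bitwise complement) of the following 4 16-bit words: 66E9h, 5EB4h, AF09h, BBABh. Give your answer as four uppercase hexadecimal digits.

One's-complement addition (fold any carry out of bit 15 back into bit 0):
  0x66E9 + 0x5EB4 = 0x0C59D
  0xC59D + 0xAF09 = 0x174A6 → wrap carry → 0x74A7
  0x74A7 + 0xBBAB = 0x13052 → wrap carry → 0x3053
One's-complement sum = 0x3053.
Checksum = ~0x3053 & 0xFFFF = 0xCFAC.

CFAC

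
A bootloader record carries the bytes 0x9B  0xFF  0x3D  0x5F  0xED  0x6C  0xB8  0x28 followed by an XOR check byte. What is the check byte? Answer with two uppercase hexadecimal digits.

XOR the bytes together:
  start with 0x9B
  0x9B ⊕ 0xFF = 0x64
  0x64 ⊕ 0x3D = 0x59
  0x59 ⊕ 0x5F = 0x06
  0x06 ⊕ 0xED = 0xEB
  0xEB ⊕ 0x6C = 0x87
  0x87 ⊕ 0xB8 = 0x3F
  0x3F ⊕ 0x28 = 0x17

17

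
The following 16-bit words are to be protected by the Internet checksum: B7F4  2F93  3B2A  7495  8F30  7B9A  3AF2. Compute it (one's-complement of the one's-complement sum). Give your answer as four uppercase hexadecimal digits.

One's-complement addition (fold any carry out of bit 15 back into bit 0):
  0xB7F4 + 0x2F93 = 0x0E787
  0xE787 + 0x3B2A = 0x122B1 → wrap carry → 0x22B2
  0x22B2 + 0x7495 = 0x09747
  0x9747 + 0x8F30 = 0x12677 → wrap carry → 0x2678
  0x2678 + 0x7B9A = 0x0A212
  0xA212 + 0x3AF2 = 0x0DD04
One's-complement sum = 0xDD04.
Checksum = ~0xDD04 & 0xFFFF = 0x22FB.

22FB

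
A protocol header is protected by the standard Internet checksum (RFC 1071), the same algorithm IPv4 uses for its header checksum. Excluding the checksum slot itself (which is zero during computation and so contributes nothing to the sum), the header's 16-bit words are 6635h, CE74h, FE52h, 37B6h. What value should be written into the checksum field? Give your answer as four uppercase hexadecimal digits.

One's-complement addition (fold any carry out of bit 15 back into bit 0):
  0x6635 + 0xCE74 = 0x134A9 → wrap carry → 0x34AA
  0x34AA + 0xFE52 = 0x132FC → wrap carry → 0x32FD
  0x32FD + 0x37B6 = 0x06AB3
One's-complement sum = 0x6AB3.
Checksum = ~0x6AB3 & 0xFFFF = 0x954C.

954C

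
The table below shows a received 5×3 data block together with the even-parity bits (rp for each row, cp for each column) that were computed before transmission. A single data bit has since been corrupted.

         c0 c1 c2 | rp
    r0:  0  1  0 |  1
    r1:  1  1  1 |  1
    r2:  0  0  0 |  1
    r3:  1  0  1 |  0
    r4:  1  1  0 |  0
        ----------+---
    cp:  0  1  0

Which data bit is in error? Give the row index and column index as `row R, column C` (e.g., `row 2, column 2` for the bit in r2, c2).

row 2, column 0

Recompute each row's even parity and compare to rp:
  r0: data parity 1, sent rp 1 → ok
  r1: data parity 1, sent rp 1 → ok
  r2: data parity 0, sent rp 1 → mismatch
  r3: data parity 0, sent rp 0 → ok
  r4: data parity 0, sent rp 0 → ok
Recompute each column's even parity and compare to cp:
  c0: data parity 1, sent cp 0 → mismatch
  c1: data parity 1, sent cp 1 → ok
  c2: data parity 0, sent cp 0 → ok
Exactly one row (r2) and one column (c0) fail → the flipped bit is at their intersection.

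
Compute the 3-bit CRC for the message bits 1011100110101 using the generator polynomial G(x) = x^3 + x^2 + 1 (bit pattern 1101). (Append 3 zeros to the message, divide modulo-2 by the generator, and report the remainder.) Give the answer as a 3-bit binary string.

101

Append 3 zeros: 1011100110101000. Divide by 1101 (XOR where the leading bit is 1):
  pos 0: 1011 XOR 1101 = 0110
  pos 1: 1101 XOR 1101 = 0000
  pos 7: 1101 XOR 1101 = 0000
  pos 12: 1000 XOR 1101 = 0101
Remainder (last 3 bits) = 101. This is the CRC / FCS.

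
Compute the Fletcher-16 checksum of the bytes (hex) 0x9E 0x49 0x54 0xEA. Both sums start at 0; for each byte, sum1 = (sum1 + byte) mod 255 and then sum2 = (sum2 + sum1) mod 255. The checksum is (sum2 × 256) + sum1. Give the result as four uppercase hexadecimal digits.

Running sums (mod 255):
  after byte 0 (0x9E): sum1=158, sum2=158
  after byte 1 (0x49): sum1=231, sum2=134
  after byte 2 (0x54): sum1=60, sum2=194
  after byte 3 (0xEA): sum1=39, sum2=233
Checksum = sum2·256 + sum1 = 233·256 + 39 = 59687 = 0xE927.

E927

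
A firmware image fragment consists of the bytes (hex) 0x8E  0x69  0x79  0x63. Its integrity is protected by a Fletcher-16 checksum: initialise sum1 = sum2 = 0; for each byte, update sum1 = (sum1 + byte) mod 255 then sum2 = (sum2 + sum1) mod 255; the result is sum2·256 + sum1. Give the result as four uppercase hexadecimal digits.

CCD4

Running sums (mod 255):
  after byte 0 (0x8E): sum1=142, sum2=142
  after byte 1 (0x69): sum1=247, sum2=134
  after byte 2 (0x79): sum1=113, sum2=247
  after byte 3 (0x63): sum1=212, sum2=204
Checksum = sum2·256 + sum1 = 204·256 + 212 = 52436 = 0xCCD4.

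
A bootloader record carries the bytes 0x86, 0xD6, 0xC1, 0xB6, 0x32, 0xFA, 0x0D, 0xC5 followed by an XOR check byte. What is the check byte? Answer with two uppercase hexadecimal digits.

XOR the bytes together:
  start with 0x86
  0x86 ⊕ 0xD6 = 0x50
  0x50 ⊕ 0xC1 = 0x91
  0x91 ⊕ 0xB6 = 0x27
  0x27 ⊕ 0x32 = 0x15
  0x15 ⊕ 0xFA = 0xEF
  0xEF ⊕ 0x0D = 0xE2
  0xE2 ⊕ 0xC5 = 0x27

27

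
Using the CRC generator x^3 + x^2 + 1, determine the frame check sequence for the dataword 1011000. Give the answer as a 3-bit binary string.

Append 3 zeros: 1011000000. Divide by 1101 (XOR where the leading bit is 1):
  pos 0: 1011 XOR 1101 = 0110
  pos 1: 1100 XOR 1101 = 0001
  pos 4: 1000 XOR 1101 = 0101
  pos 5: 1010 XOR 1101 = 0111
  pos 6: 1110 XOR 1101 = 0011
Remainder (last 3 bits) = 011. This is the CRC / FCS.

011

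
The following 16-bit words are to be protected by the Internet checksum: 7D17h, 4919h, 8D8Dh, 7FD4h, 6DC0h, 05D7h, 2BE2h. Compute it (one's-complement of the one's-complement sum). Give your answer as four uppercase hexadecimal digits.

One's-complement addition (fold any carry out of bit 15 back into bit 0):
  0x7D17 + 0x4919 = 0x0C630
  0xC630 + 0x8D8D = 0x153BD → wrap carry → 0x53BE
  0x53BE + 0x7FD4 = 0x0D392
  0xD392 + 0x6DC0 = 0x14152 → wrap carry → 0x4153
  0x4153 + 0x05D7 = 0x0472A
  0x472A + 0x2BE2 = 0x0730C
One's-complement sum = 0x730C.
Checksum = ~0x730C & 0xFFFF = 0x8CF3.

8CF3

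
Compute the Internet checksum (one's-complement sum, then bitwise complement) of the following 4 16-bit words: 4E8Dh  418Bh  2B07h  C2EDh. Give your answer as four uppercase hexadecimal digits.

One's-complement addition (fold any carry out of bit 15 back into bit 0):
  0x4E8D + 0x418B = 0x09018
  0x9018 + 0x2B07 = 0x0BB1F
  0xBB1F + 0xC2ED = 0x17E0C → wrap carry → 0x7E0D
One's-complement sum = 0x7E0D.
Checksum = ~0x7E0D & 0xFFFF = 0x81F2.

81F2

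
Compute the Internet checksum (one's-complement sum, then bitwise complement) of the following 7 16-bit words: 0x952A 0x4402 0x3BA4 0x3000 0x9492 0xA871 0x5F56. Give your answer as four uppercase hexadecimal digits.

One's-complement addition (fold any carry out of bit 15 back into bit 0):
  0x952A + 0x4402 = 0x0D92C
  0xD92C + 0x3BA4 = 0x114D0 → wrap carry → 0x14D1
  0x14D1 + 0x3000 = 0x044D1
  0x44D1 + 0x9492 = 0x0D963
  0xD963 + 0xA871 = 0x181D4 → wrap carry → 0x81D5
  0x81D5 + 0x5F56 = 0x0E12B
One's-complement sum = 0xE12B.
Checksum = ~0xE12B & 0xFFFF = 0x1ED4.

1ED4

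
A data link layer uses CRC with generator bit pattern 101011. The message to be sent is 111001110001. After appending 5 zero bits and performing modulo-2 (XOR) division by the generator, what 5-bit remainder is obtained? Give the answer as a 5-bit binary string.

11111

Append 5 zeros: 11100111000100000. Divide by 101011 (XOR where the leading bit is 1):
  pos 0: 111001 XOR 101011 = 010010
  pos 1: 100101 XOR 101011 = 001110
  pos 3: 111010 XOR 101011 = 010001
  pos 4: 100010 XOR 101011 = 001001
  pos 6: 100101 XOR 101011 = 001110
  pos 8: 111000 XOR 101011 = 010011
  pos 9: 100110 XOR 101011 = 001101
  pos 11: 110100 XOR 101011 = 011111
Remainder (last 5 bits) = 11111. This is the CRC / FCS.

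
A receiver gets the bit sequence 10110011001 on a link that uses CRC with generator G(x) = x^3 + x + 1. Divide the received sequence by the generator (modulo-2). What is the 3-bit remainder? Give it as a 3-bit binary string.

100

Modulo-2 division of 10110011001 by 1011:
  pos 0: 1011 XOR 1011 = 0000
  pos 6: 1100 XOR 1011 = 0111
  pos 7: 1111 XOR 1011 = 0100
Remainder = 100 (nonzero — an error is detected).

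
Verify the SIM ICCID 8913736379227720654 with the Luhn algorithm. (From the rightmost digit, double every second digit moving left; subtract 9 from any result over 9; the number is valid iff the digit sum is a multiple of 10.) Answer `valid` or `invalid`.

From the right, keep odd positions and double even positions (subtract 9 from any doubled value over 9):
  doubled (positions 2,4,...): 1 0 5 4 9 6 6 6 9 → sum 46
  kept (positions 1,3,...): 4 6 2 7 2 7 6 7 1 8 → sum 50
Total = 96.
96 mod 10 = 6, so the number is invalid.

invalid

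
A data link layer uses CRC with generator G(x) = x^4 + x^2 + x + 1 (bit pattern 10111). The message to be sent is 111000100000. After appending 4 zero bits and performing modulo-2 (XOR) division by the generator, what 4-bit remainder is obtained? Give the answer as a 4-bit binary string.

1100

Append 4 zeros: 1110001000000000. Divide by 10111 (XOR where the leading bit is 1):
  pos 0: 11100 XOR 10111 = 01011
  pos 1: 10110 XOR 10111 = 00001
  pos 5: 11000 XOR 10111 = 01111
  pos 6: 11110 XOR 10111 = 01001
  pos 7: 10010 XOR 10111 = 00101
  pos 9: 10100 XOR 10111 = 00011
Remainder (last 4 bits) = 1100. This is the CRC / FCS.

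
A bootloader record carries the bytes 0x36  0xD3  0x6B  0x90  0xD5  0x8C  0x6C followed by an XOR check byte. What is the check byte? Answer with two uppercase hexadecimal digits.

2B

XOR the bytes together:
  start with 0x36
  0x36 ⊕ 0xD3 = 0xE5
  0xE5 ⊕ 0x6B = 0x8E
  0x8E ⊕ 0x90 = 0x1E
  0x1E ⊕ 0xD5 = 0xCB
  0xCB ⊕ 0x8C = 0x47
  0x47 ⊕ 0x6C = 0x2B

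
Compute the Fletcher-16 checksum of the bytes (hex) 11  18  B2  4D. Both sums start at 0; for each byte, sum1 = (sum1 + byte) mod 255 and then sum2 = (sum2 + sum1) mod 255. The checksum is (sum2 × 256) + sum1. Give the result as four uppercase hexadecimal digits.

Running sums (mod 255):
  after byte 0 (11): sum1=17, sum2=17
  after byte 1 (18): sum1=41, sum2=58
  after byte 2 (B2): sum1=219, sum2=22
  after byte 3 (4D): sum1=41, sum2=63
Checksum = sum2·256 + sum1 = 63·256 + 41 = 16169 = 0x3F29.

3F29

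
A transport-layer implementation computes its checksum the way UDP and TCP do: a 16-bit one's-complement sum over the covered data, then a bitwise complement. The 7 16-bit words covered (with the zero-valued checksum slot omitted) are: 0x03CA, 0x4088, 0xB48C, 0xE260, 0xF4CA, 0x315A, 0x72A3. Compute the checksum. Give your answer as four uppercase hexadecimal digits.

8BF7

One's-complement addition (fold any carry out of bit 15 back into bit 0):
  0x03CA + 0x4088 = 0x04452
  0x4452 + 0xB48C = 0x0F8DE
  0xF8DE + 0xE260 = 0x1DB3E → wrap carry → 0xDB3F
  0xDB3F + 0xF4CA = 0x1D009 → wrap carry → 0xD00A
  0xD00A + 0x315A = 0x10164 → wrap carry → 0x0165
  0x0165 + 0x72A3 = 0x07408
One's-complement sum = 0x7408.
Checksum = ~0x7408 & 0xFFFF = 0x8BF7.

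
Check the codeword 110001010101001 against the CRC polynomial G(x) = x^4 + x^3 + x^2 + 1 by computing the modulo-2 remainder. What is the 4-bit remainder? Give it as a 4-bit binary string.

Modulo-2 division of 110001010101001 by 11101:
  pos 0: 11000 XOR 11101 = 00101
  pos 2: 10110 XOR 11101 = 01011
  pos 3: 10111 XOR 11101 = 01010
  pos 4: 10100 XOR 11101 = 01001
  pos 5: 10011 XOR 11101 = 01110
  pos 6: 11100 XOR 11101 = 00001
  pos 10: 11001 XOR 11101 = 00100
Remainder = 0100 (nonzero — an error is detected).

0100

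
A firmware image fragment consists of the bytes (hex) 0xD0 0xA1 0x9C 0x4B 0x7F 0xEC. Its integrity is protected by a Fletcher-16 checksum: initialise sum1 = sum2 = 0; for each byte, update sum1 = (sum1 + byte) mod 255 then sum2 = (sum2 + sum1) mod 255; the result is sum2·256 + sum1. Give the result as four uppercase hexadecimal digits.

Running sums (mod 255):
  after byte 0 (0xD0): sum1=208, sum2=208
  after byte 1 (0xA1): sum1=114, sum2=67
  after byte 2 (0x9C): sum1=15, sum2=82
  after byte 3 (0x4B): sum1=90, sum2=172
  after byte 4 (0x7F): sum1=217, sum2=134
  after byte 5 (0xEC): sum1=198, sum2=77
Checksum = sum2·256 + sum1 = 77·256 + 198 = 19910 = 0x4DC6.

4DC6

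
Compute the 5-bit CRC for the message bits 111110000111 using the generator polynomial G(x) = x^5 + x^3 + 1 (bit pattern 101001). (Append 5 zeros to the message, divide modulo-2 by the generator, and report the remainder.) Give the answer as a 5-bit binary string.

10100

Append 5 zeros: 11111000011100000. Divide by 101001 (XOR where the leading bit is 1):
  pos 0: 111110 XOR 101001 = 010111
  pos 1: 101110 XOR 101001 = 000111
  pos 4: 111001 XOR 101001 = 010000
  pos 5: 100001 XOR 101001 = 001000
  pos 7: 100010 XOR 101001 = 001011
  pos 9: 101100 XOR 101001 = 000101
Remainder (last 5 bits) = 10100. This is the CRC / FCS.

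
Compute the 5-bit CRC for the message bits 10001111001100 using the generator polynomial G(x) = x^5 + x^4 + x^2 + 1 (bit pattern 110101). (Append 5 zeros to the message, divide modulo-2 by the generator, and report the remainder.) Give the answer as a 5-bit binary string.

10000

Append 5 zeros: 1000111100110000000. Divide by 110101 (XOR where the leading bit is 1):
  pos 0: 100011 XOR 110101 = 010110
  pos 1: 101101 XOR 110101 = 011000
  pos 2: 110001 XOR 110101 = 000100
  pos 5: 100001 XOR 110101 = 010100
  pos 6: 101001 XOR 110101 = 011100
  pos 7: 111000 XOR 110101 = 001101
  pos 9: 110100 XOR 110101 = 000001
Remainder (last 5 bits) = 10000. This is the CRC / FCS.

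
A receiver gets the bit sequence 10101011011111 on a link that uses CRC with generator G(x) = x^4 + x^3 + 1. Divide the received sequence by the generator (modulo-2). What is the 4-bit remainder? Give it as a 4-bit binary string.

0000

Modulo-2 division of 10101011011111 by 11001:
  pos 0: 10101 XOR 11001 = 01100
  pos 1: 11000 XOR 11001 = 00001
  pos 5: 11101 XOR 11001 = 00100
  pos 7: 10011 XOR 11001 = 01010
  pos 8: 10101 XOR 11001 = 01100
  pos 9: 11001 XOR 11001 = 00000
Remainder = 0000 (zero — the frame passes the CRC check).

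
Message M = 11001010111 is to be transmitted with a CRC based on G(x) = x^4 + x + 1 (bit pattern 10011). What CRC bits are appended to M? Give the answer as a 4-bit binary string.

Append 4 zeros: 110010101110000. Divide by 10011 (XOR where the leading bit is 1):
  pos 0: 11001 XOR 10011 = 01010
  pos 1: 10100 XOR 10011 = 00111
  pos 3: 11110 XOR 10011 = 01101
  pos 4: 11011 XOR 10011 = 01000
  pos 5: 10001 XOR 10011 = 00010
  pos 8: 10100 XOR 10011 = 00111
  pos 10: 11100 XOR 10011 = 01111
Remainder (last 4 bits) = 1111. This is the CRC / FCS.

1111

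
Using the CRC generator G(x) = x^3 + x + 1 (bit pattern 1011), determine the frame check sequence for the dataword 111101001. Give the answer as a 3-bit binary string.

Append 3 zeros: 111101001000. Divide by 1011 (XOR where the leading bit is 1):
  pos 0: 1111 XOR 1011 = 0100
  pos 1: 1000 XOR 1011 = 0011
  pos 3: 1110 XOR 1011 = 0101
  pos 4: 1010 XOR 1011 = 0001
  pos 7: 1100 XOR 1011 = 0111
  pos 8: 1110 XOR 1011 = 0101
Remainder (last 3 bits) = 101. This is the CRC / FCS.

101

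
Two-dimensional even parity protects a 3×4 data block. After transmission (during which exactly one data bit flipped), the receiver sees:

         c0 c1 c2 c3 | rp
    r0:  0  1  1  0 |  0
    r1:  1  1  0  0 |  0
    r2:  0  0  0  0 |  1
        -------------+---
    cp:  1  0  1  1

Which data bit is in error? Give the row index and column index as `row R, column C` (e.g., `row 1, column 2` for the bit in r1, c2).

row 2, column 3

Recompute each row's even parity and compare to rp:
  r0: data parity 0, sent rp 0 → ok
  r1: data parity 0, sent rp 0 → ok
  r2: data parity 0, sent rp 1 → mismatch
Recompute each column's even parity and compare to cp:
  c0: data parity 1, sent cp 1 → ok
  c1: data parity 0, sent cp 0 → ok
  c2: data parity 1, sent cp 1 → ok
  c3: data parity 0, sent cp 1 → mismatch
Exactly one row (r2) and one column (c3) fail → the flipped bit is at their intersection.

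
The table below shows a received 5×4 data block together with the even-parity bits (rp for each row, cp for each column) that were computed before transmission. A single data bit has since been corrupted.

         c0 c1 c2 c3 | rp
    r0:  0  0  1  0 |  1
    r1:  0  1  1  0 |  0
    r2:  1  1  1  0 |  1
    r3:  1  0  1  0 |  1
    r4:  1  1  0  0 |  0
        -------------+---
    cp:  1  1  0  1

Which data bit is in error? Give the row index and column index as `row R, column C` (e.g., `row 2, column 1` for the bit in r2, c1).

Recompute each row's even parity and compare to rp:
  r0: data parity 1, sent rp 1 → ok
  r1: data parity 0, sent rp 0 → ok
  r2: data parity 1, sent rp 1 → ok
  r3: data parity 0, sent rp 1 → mismatch
  r4: data parity 0, sent rp 0 → ok
Recompute each column's even parity and compare to cp:
  c0: data parity 1, sent cp 1 → ok
  c1: data parity 1, sent cp 1 → ok
  c2: data parity 0, sent cp 0 → ok
  c3: data parity 0, sent cp 1 → mismatch
Exactly one row (r3) and one column (c3) fail → the flipped bit is at their intersection.

row 3, column 3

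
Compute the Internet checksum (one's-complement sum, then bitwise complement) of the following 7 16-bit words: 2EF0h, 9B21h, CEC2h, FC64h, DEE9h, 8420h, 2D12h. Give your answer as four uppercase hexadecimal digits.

DAA9

One's-complement addition (fold any carry out of bit 15 back into bit 0):
  0x2EF0 + 0x9B21 = 0x0CA11
  0xCA11 + 0xCEC2 = 0x198D3 → wrap carry → 0x98D4
  0x98D4 + 0xFC64 = 0x19538 → wrap carry → 0x9539
  0x9539 + 0xDEE9 = 0x17422 → wrap carry → 0x7423
  0x7423 + 0x8420 = 0x0F843
  0xF843 + 0x2D12 = 0x12555 → wrap carry → 0x2556
One's-complement sum = 0x2556.
Checksum = ~0x2556 & 0xFFFF = 0xDAA9.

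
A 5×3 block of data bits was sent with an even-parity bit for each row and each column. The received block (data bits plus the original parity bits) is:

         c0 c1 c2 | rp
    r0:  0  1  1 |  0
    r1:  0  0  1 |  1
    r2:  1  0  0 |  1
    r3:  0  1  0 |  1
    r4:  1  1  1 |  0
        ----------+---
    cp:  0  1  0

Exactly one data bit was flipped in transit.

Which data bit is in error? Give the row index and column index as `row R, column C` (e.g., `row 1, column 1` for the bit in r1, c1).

Recompute each row's even parity and compare to rp:
  r0: data parity 0, sent rp 0 → ok
  r1: data parity 1, sent rp 1 → ok
  r2: data parity 1, sent rp 1 → ok
  r3: data parity 1, sent rp 1 → ok
  r4: data parity 1, sent rp 0 → mismatch
Recompute each column's even parity and compare to cp:
  c0: data parity 0, sent cp 0 → ok
  c1: data parity 1, sent cp 1 → ok
  c2: data parity 1, sent cp 0 → mismatch
Exactly one row (r4) and one column (c2) fail → the flipped bit is at their intersection.

row 4, column 2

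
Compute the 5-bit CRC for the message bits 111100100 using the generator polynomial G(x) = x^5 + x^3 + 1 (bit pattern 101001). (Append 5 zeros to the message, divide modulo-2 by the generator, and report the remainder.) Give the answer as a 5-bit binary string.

11010

Append 5 zeros: 11110010000000. Divide by 101001 (XOR where the leading bit is 1):
  pos 0: 111100 XOR 101001 = 010101
  pos 1: 101011 XOR 101001 = 000010
  pos 5: 100000 XOR 101001 = 001001
  pos 7: 100100 XOR 101001 = 001101
Remainder (last 5 bits) = 11010. This is the CRC / FCS.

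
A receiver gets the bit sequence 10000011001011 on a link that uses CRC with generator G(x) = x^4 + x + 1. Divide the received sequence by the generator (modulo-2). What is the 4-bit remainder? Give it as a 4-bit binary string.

0001

Modulo-2 division of 10000011001011 by 10011:
  pos 0: 10000 XOR 10011 = 00011
  pos 3: 11011 XOR 10011 = 01000
  pos 4: 10000 XOR 10011 = 00011
  pos 7: 11010 XOR 10011 = 01001
  pos 8: 10011 XOR 10011 = 00000
Remainder = 0001 (nonzero — an error is detected).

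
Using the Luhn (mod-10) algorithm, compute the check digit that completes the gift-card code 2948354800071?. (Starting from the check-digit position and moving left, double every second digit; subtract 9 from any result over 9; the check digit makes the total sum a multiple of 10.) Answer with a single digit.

Partial digits right→left: 1 7 0 0 0 8 4 5 3 8 4 9 2
Double every second digit counting from the check-digit position (so the 1st, 3rd, 5th, ... of the partial from the right).
  doubled (with −9 where >9): 2 0 0 8 6 8 4 → sum 28
  kept as-is: 7 0 8 5 8 9 → sum 37
Total = 28 + 37 = 65.
Check digit = (10 − (65 mod 10)) mod 10 = 5.

5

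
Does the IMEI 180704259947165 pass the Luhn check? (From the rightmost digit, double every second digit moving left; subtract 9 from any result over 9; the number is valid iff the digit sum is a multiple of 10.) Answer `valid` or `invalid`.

valid

From the right, keep odd positions and double even positions (subtract 9 from any doubled value over 9):
  doubled (positions 2,4,...): 3 5 9 1 8 5 7 → sum 38
  kept (positions 1,3,...): 5 1 4 9 2 0 0 1 → sum 22
Total = 60.
60 mod 10 = 0, so the number is valid.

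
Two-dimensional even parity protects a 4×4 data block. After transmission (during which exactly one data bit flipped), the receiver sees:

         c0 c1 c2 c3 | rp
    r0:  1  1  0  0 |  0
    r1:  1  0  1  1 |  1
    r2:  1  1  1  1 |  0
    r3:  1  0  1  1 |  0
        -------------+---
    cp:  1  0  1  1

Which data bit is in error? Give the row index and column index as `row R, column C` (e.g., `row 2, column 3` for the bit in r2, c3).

row 3, column 0

Recompute each row's even parity and compare to rp:
  r0: data parity 0, sent rp 0 → ok
  r1: data parity 1, sent rp 1 → ok
  r2: data parity 0, sent rp 0 → ok
  r3: data parity 1, sent rp 0 → mismatch
Recompute each column's even parity and compare to cp:
  c0: data parity 0, sent cp 1 → mismatch
  c1: data parity 0, sent cp 0 → ok
  c2: data parity 1, sent cp 1 → ok
  c3: data parity 1, sent cp 1 → ok
Exactly one row (r3) and one column (c0) fail → the flipped bit is at their intersection.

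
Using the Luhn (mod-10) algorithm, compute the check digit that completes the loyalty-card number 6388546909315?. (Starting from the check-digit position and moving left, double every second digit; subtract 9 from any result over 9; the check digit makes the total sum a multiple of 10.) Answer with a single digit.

5

Partial digits right→left: 5 1 3 9 0 9 6 4 5 8 8 3 6
Double every second digit counting from the check-digit position (so the 1st, 3rd, 5th, ... of the partial from the right).
  doubled (with −9 where >9): 1 6 0 3 1 7 3 → sum 21
  kept as-is: 1 9 9 4 8 3 → sum 34
Total = 21 + 34 = 55.
Check digit = (10 − (55 mod 10)) mod 10 = 5.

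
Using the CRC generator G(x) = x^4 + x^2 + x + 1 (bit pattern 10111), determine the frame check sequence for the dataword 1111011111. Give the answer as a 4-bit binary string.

1011

Append 4 zeros: 11110111110000. Divide by 10111 (XOR where the leading bit is 1):
  pos 0: 11110 XOR 10111 = 01001
  pos 1: 10011 XOR 10111 = 00100
  pos 3: 10011 XOR 10111 = 00100
  pos 5: 10011 XOR 10111 = 00100
  pos 7: 10000 XOR 10111 = 00111
  pos 9: 11100 XOR 10111 = 01011
Remainder (last 4 bits) = 1011. This is the CRC / FCS.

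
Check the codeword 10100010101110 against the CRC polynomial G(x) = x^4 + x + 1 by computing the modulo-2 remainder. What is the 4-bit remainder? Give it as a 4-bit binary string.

0000

Modulo-2 division of 10100010101110 by 10011:
  pos 0: 10100 XOR 10011 = 00111
  pos 2: 11101 XOR 10011 = 01110
  pos 3: 11100 XOR 10011 = 01111
  pos 4: 11111 XOR 10011 = 01100
  pos 5: 11000 XOR 10011 = 01011
  pos 6: 10111 XOR 10011 = 00100
  pos 8: 10011 XOR 10011 = 00000
Remainder = 0000 (zero — the frame passes the CRC check).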